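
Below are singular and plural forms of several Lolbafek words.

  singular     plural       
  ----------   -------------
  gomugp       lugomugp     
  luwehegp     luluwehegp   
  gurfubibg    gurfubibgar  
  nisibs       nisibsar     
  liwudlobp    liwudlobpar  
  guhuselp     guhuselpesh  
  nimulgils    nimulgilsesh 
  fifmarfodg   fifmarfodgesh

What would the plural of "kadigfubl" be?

kadigfublar

gomugp and liwudlobp both end in -p yet inflect differently (lugomugp, liwudlobpar), so the final letter is not what conditions the rule; the second-to-last letter is.
"kadigfubl" has second-to-last letter 'b'. The stems whose second-to-last letter is 'b' (gurfubibg → gurfubibgar, nisibs → nisibsar, liwudlobp → liwudlobpar) add -ar.
So kadigfubl → kadigfublar.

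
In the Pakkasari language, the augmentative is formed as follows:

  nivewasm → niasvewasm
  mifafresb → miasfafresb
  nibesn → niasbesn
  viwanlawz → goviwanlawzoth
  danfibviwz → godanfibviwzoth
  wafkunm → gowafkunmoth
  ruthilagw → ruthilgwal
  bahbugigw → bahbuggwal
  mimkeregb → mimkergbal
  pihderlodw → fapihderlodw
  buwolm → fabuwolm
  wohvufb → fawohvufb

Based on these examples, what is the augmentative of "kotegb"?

nivewasm and wafkunm both end in -m yet inflect differently (niasvewasm, gowafkunmoth), so the final letter is not what conditions the rule; the second-to-last letter is.
"kotegb" has second-to-last letter 'g'. The stems whose second-to-last letter is 'g' (ruthilagw → ruthilgwal, bahbugigw → bahbuggwal, mimkeregb → mimkergbal) delete the last vowel and add -al.
The other patterns: stems whose second-to-last letter is 's' insert -as- after the first vowel; stems whose second-to-last letter is 'n' or 'w' add go- … -oth around the stem; stems whose second-to-last letter is 'd', 'f' or 'l' add the prefix fa-.
So kotegb → kotgbal.

kotgbal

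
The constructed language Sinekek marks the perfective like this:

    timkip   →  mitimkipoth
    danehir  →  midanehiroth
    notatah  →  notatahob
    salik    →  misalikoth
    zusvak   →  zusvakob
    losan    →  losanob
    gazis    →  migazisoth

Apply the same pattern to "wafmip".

salik and zusvak both end in -k yet inflect differently (misalikoth, zusvakob), so the final letter is not what conditions the rule; the last vowel is.
"wafmip" has last vowel 'i'. The stems whose last vowel is 'i' (gazis → migazisoth, timkip → mitimkipoth, danehir → midanehiroth) add mi- … -oth around the stem.
So wafmip → miwafmipoth.

miwafmipoth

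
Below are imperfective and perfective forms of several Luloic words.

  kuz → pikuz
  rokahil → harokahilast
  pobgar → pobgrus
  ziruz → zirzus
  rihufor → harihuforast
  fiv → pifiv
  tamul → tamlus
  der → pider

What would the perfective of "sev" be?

kuz and ziruz both end in -z yet inflect differently (pikuz, zirzus), so the final letter is not what conditions the rule; the number of vowels is.
"sev" has 1 vowel. The stems with 1 vowel (fiv → pifiv, kuz → pikuz, der → pider) add the prefix pi-.
The other patterns: stems with 2 vowels delete the last vowel and add -us; stems with 3 vowels add ha- … -ast around the stem.
So sev → pisev.

pisev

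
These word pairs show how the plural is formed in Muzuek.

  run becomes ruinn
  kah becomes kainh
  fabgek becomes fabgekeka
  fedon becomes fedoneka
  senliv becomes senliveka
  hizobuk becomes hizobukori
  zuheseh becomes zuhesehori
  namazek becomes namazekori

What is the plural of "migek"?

migekeka

run and fedon both end in -n yet inflect differently (ruinn, fedoneka), so the final letter is not what conditions the rule; the number of vowels is.
"migek" has 2 vowels. The stems with 2 vowels (fabgek → fabgekeka, fedon → fedoneka, senliv → senliveka) add -eka.
So migek → migekeka.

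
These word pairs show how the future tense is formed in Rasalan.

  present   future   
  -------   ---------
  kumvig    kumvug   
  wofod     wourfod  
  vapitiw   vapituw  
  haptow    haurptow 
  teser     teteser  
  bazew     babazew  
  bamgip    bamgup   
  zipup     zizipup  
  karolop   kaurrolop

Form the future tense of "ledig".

ledug

"ledig" has last vowel 'i'. The stems whose last vowel is 'i' (kumvig → kumvug, bamgip → bamgup, vapitiw → vapituw) change the last vowel to 'u'.
So ledig → ledug.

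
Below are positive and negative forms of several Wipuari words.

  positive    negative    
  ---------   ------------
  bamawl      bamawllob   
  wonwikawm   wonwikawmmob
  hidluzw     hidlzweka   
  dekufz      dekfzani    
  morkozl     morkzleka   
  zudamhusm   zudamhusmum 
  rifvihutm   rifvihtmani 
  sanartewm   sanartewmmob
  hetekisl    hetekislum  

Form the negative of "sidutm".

sidtmani

bamawl and hetekisl both end in -l yet inflect differently (bamawllob, hetekislum), so the final letter is not what conditions the rule; the second-to-last letter is.
"sidutm" has second-to-last letter 't'. The one such stem in the data (rifvihutm → rifvihtmani) deletes the last vowel and adds -ani (as does dekufz), so the same rule applies.
The other patterns: stems whose second-to-last letter is 'w' double the final consonant and add -ob; stems whose second-to-last letter is 's' add -um; stems whose second-to-last letter is 'z' delete the last vowel and add -eka.
So sidutm → sidtmani.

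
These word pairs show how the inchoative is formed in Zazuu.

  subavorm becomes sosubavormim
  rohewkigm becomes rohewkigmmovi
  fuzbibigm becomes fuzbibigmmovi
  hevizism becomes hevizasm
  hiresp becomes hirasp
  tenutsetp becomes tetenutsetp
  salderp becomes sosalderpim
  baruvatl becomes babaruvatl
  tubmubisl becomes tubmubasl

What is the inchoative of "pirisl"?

pirasl

"pirisl" has second-to-last letter 's'. The stems whose second-to-last letter is 's' (tubmubisl → tubmubasl, hevizism → hevizasm, hiresp → hirasp) change the last vowel to 'a'.
So pirisl → pirasl.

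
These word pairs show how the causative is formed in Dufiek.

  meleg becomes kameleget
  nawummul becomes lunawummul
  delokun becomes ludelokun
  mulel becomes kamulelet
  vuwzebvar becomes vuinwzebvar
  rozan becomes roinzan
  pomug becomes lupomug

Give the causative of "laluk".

"laluk" has last vowel 'u'. The stems whose last vowel is 'u' (pomug → lupomug, delokun → ludelokun, nawummul → lunawummul) add the prefix lu-.
The other patterns: stems whose last vowel is 'a' insert -in- after the first vowel; stems whose last vowel is 'e' add ka- … -et around the stem.
So laluk → lulaluk.

lulaluk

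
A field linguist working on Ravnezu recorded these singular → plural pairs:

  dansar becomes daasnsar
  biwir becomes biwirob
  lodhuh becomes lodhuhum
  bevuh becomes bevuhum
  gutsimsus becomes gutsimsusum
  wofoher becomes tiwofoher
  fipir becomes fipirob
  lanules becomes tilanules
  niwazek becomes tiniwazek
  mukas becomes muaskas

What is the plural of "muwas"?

muaswas

dansar and biwir both end in -r yet inflect differently (daasnsar, biwirob), so the final letter is not what conditions the rule; the last vowel is.
"muwas" has last vowel 'a'. The stems whose last vowel is 'a' (dansar → daasnsar, mukas → muaskas) insert -as- after the first vowel.
The other patterns: stems whose last vowel is 'i' add -ob; stems whose last vowel is 'u' add -um; stems whose last vowel is 'e' add the prefix ti-.
So muwas → muaswas.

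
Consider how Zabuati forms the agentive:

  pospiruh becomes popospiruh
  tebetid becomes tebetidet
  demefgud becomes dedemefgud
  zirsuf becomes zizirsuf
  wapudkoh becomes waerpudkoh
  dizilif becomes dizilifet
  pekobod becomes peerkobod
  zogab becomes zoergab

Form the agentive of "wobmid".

"wobmid" has last vowel 'i'. The stems whose last vowel is 'i' (dizilif → dizilifet, tebetid → tebetidet) add -et.
The other patterns: stems whose last vowel is 'u' repeat the first consonant+vowel as a prefix; stems whose last vowel is 'a' or 'o' insert -er- after the first vowel.
So wobmid → wobmidet.

wobmidet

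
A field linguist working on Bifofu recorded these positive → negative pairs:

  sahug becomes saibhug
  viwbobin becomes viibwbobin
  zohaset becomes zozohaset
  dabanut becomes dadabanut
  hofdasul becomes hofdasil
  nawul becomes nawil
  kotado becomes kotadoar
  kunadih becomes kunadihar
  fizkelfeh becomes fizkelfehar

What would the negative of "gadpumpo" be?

sahug and dabanut both have last vowel 'u' yet inflect differently (saibhug, dadabanut), so the last vowel is not what conditions the rule; the final letter is.
"gadpumpo" ends in -o. The one such stem in the data (kotado → kotadoar) adds -ar, so the same rule applies.
So gadpumpo → gadpumpoar.

gadpumpoar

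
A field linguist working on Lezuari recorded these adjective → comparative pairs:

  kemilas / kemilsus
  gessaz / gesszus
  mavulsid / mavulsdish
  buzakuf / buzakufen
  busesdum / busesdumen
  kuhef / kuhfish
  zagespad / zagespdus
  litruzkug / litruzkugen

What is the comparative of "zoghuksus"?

buzakuf and kuhef both end in -f yet inflect differently (buzakufen, kuhfish), so the final letter is not what conditions the rule; the last vowel is.
"zoghuksus" has last vowel 'u'. The stems whose last vowel is 'u' (busesdum → busesdumen, buzakuf → buzakufen, litruzkug → litruzkugen) add -en.
The other patterns: stems whose last vowel is 'a' delete the last vowel and add -us; stems whose last vowel is 'e' or 'i' delete the last vowel and add -ish.
So zoghuksus → zoghuksusen.

zoghuksusen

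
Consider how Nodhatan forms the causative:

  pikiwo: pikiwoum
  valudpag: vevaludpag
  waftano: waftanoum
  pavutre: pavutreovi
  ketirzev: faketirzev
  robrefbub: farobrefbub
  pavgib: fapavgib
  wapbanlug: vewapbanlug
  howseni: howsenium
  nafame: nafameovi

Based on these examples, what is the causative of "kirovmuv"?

fakirovmuv

pavutre and ketirzev both have last vowel 'e' yet inflect differently (pavutreovi, faketirzev), so the last vowel is not what conditions the rule; the final letter is.
"kirovmuv" ends in -v. The one such stem in the data (ketirzev → faketirzev) adds the prefix fa-, so the same rule applies.
The other patterns: stems ending in -e add -ovi; stems ending in -g add the prefix ve-; stems ending in -i or -o add -um.
So kirovmuv → fakirovmuv.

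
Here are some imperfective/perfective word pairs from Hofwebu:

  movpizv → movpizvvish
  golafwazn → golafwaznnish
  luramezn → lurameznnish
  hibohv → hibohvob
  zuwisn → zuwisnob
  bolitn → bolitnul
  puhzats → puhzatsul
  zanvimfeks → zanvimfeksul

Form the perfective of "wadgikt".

wadgiktul

"wadgikt" has second-to-last letter 'k'. The one such stem in the data (zanvimfeks → zanvimfeksul) adds -ul, so the same rule applies.
The other patterns: stems whose second-to-last letter is 'z' double the final consonant and add -ish; stems whose second-to-last letter is 'h' or 's' add -ob.
So wadgikt → wadgiktul.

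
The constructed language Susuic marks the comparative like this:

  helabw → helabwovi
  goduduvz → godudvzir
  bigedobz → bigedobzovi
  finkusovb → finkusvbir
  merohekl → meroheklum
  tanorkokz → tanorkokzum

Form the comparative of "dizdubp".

bigedobz and goduduvz both end in -z yet inflect differently (bigedobzovi, godudvzir), so the final letter is not what conditions the rule; the second-to-last letter is.
"dizdubp" has second-to-last letter 'b'. The stems whose second-to-last letter is 'b' (helabw → helabwovi, bigedobz → bigedobzovi) add -ovi.
The other patterns: stems whose second-to-last letter is 'v' delete the last vowel and add -ir; stems whose second-to-last letter is 'k' add -um.
So dizdubp → dizdubpovi.

dizdubpovi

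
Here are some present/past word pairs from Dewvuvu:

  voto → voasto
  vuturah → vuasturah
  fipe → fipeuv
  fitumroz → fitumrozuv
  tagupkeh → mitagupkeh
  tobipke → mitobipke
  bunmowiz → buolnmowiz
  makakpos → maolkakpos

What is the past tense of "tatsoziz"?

mitatsoziz

vuturah and tagupkeh both end in -h yet inflect differently (vuasturah, mitagupkeh), so the final letter is not what conditions the rule; the first letter is.
"tatsoziz" begins with t-. The stems beginning with t- (tagupkeh → mitagupkeh, tobipke → mitobipke) add the prefix mi-.
So tatsoziz → mitatsoziz.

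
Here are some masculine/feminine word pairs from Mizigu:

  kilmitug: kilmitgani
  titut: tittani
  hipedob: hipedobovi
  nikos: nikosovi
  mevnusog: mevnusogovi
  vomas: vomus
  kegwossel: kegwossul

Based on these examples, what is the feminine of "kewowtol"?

kewowtolovi

"kewowtol" has last vowel 'o'. The stems whose last vowel is 'o' (hipedob → hipedobovi, nikos → nikosovi, mevnusog → mevnusogovi) add -ovi.
So kewowtol → kewowtolovi.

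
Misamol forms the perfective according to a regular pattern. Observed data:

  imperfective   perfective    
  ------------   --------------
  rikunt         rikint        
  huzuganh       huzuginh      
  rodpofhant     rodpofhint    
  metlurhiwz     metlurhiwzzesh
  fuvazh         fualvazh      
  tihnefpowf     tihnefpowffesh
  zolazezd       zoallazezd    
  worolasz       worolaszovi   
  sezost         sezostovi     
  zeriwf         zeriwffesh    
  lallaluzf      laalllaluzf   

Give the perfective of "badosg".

sezost and rodpofhant both end in -t yet inflect differently (sezostovi, rodpofhint), so the final letter is not what conditions the rule; the second-to-last letter is.
"badosg" has second-to-last letter 's'. The stems whose second-to-last letter is 's' (sezost → sezostovi, worolasz → worolaszovi) add -ovi.
The other patterns: stems whose second-to-last letter is 'n' change the last vowel to 'i'; stems whose second-to-last letter is 'z' insert -al- after the first vowel; stems whose second-to-last letter is 'w' double the final consonant and add -esh.
So badosg → badosgovi.

badosgovi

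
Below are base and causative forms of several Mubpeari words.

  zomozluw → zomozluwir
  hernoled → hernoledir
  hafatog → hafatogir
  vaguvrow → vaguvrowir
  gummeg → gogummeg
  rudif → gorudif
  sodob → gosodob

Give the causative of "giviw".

"giviw" has 2 vowels. The stems with 2 vowels (gummeg → gogummeg, rudif → gorudif, sodob → gosodob) add the prefix go-.
So giviw → gogiviw.

gogiviw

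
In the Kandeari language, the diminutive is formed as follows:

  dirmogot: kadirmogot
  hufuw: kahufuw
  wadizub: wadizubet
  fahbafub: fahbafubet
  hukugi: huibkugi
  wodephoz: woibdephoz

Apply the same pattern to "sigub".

hufuw and wadizub both have last vowel 'u' yet inflect differently (kahufuw, wadizubet), so the last vowel is not what conditions the rule; the final letter is.
"sigub" ends in -b. The stems ending in -b (wadizub → wadizubet, fahbafub → fahbafubet) add -et.
The other patterns: stems ending in -t or -w add the prefix ka-; stems ending in -i or -z insert -ib- after the first vowel.
So sigub → sigubet.

sigubet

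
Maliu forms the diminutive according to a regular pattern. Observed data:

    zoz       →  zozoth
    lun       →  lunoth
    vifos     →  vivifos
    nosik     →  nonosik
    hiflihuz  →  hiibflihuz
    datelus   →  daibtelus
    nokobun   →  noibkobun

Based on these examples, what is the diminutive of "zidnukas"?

ziibdnukas

zoz and hiflihuz both end in -z yet inflect differently (zozoth, hiibflihuz), so the final letter is not what conditions the rule; the number of vowels is.
"zidnukas" has 3 vowels. The stems with 3 vowels (hiflihuz → hiibflihuz, datelus → daibtelus, nokobun → noibkobun) insert -ib- after the first vowel.
The other patterns: stems with 1 vowel add -oth; stems with 2 vowels repeat the first consonant+vowel as a prefix.
So zidnukas → ziibdnukas.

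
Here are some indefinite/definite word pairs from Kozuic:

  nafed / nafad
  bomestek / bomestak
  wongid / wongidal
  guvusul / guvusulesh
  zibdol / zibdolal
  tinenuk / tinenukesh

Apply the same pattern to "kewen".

kewan

tinenuk and bomestek both end in -k yet inflect differently (tinenukesh, bomestak), so the final letter is not what conditions the rule; the last vowel is.
"kewen" has last vowel 'e'. The stems whose last vowel is 'e' (bomestek → bomestak, nafed → nafad) change the last vowel to 'a'.
The other patterns: stems whose last vowel is 'u' add -esh; stems whose last vowel is 'i' or 'o' add -al.
So kewen → kewan.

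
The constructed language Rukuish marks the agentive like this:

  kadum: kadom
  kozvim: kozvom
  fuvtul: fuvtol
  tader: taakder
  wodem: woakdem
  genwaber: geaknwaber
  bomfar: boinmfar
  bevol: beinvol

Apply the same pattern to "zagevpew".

kadum and wodem both end in -m yet inflect differently (kadom, woakdem), so the final letter is not what conditions the rule; the last vowel is.
"zagevpew" has last vowel 'e'. The stems whose last vowel is 'e' (tader → taakder, wodem → woakdem, genwaber → geaknwaber) insert -ak- after the first vowel.
The other patterns: stems whose last vowel is 'i' or 'u' change the last vowel to 'o'; stems whose last vowel is 'a' or 'o' insert -in- after the first vowel.
So zagevpew → zaakgevpew.

zaakgevpew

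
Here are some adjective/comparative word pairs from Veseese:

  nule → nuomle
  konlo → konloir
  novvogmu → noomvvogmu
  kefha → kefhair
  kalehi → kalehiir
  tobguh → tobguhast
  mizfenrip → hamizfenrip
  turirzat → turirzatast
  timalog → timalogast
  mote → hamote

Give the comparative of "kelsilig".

kelsiligir

mote and nule both end in -e yet inflect differently (hamote, nuomle), so the final letter is not what conditions the rule; the first letter is.
"kelsilig" begins with k-. The stems beginning with k- (konlo → konloir, kefha → kefhair, kalehi → kalehiir) add -ir.
The other patterns: stems beginning with t- add -ast; stems beginning with m- add the prefix ha-; stems beginning with n- insert -om- after the first vowel.
So kelsilig → kelsiligir.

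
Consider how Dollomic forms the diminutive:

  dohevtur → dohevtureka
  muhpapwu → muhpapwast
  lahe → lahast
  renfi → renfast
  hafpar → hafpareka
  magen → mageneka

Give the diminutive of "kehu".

"kehu" ends in a vowel. The stems ending in a vowel (muhpapwu → muhpapwast, renfi → renfast, lahe → lahast) drop the final letter and add -ast.
So kehu → kehast.

kehast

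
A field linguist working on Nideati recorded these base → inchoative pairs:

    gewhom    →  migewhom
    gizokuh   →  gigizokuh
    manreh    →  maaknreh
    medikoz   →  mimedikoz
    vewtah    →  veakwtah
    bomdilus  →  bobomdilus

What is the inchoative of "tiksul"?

vewtah and gizokuh both end in -h yet inflect differently (veakwtah, gigizokuh), so the final letter is not what conditions the rule; the last vowel is.
"tiksul" has last vowel 'u'. The stems whose last vowel is 'u' (gizokuh → gigizokuh, bomdilus → bobomdilus) repeat the first consonant+vowel as a prefix.
The other patterns: stems whose last vowel is 'a' or 'e' insert -ak- after the first vowel; stems whose last vowel is 'o' add the prefix mi-.
So tiksul → titiksul.

titiksul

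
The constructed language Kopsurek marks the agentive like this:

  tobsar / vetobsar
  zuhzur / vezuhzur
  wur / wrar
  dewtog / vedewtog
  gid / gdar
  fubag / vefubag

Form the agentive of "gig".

ggar

"gig" has 1 vowel. The stems with 1 vowel (wur → wrar, gid → gdar) delete the last vowel and add -ar.
So gig → ggar.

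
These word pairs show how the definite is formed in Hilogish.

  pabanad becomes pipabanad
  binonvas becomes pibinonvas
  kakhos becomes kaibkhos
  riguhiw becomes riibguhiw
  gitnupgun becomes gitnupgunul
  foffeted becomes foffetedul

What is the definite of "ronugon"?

roibnugon

binonvas and kakhos both end in -s yet inflect differently (pibinonvas, kaibkhos), so the final letter is not what conditions the rule; the last vowel is.
"ronugon" has last vowel 'o'. The one such stem in the data (kakhos → kaibkhos) inserts -ib- after the first vowel (as does riguhiw), so the same rule applies.
The other patterns: stems whose last vowel is 'a' add the prefix pi-; stems whose last vowel is 'e' or 'u' add -ul.
So ronugon → roibnugon.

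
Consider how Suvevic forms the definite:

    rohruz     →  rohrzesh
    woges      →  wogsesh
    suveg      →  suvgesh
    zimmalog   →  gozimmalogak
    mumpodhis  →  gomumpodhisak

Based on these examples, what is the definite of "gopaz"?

gopzesh

"gopaz" has 2 vowels. The stems with 2 vowels (rohruz → rohrzesh, woges → wogsesh, suveg → suvgesh) delete the last vowel and add -esh.
The other pattern: stems with 3 vowels add go- … -ak around the stem.
So gopaz → gopzesh.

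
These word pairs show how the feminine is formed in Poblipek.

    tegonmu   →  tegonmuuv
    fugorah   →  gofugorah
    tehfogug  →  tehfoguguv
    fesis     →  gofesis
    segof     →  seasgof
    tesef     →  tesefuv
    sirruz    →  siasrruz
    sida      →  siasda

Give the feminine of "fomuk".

gofomuk

segof and tesef both end in -f yet inflect differently (seasgof, tesefuv), so the final letter is not what conditions the rule; the first letter is.
"fomuk" begins with f-. The stems beginning with f- (fesis → gofesis, fugorah → gofugorah) add the prefix go-.
The other patterns: stems beginning with s- insert -as- after the first vowel; stems beginning with t- add -uv.
So fomuk → gofomuk.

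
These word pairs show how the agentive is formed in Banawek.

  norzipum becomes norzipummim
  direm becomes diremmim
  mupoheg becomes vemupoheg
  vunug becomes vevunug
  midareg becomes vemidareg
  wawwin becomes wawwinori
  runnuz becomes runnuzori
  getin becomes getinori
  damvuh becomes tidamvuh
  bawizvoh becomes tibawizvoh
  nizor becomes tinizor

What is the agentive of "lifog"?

direm and mupoheg both have last vowel 'e' yet inflect differently (diremmim, vemupoheg), so the last vowel is not what conditions the rule; the final letter is.
"lifog" ends in -g. The stems ending in -g (mupoheg → vemupoheg, vunug → vevunug, midareg → vemidareg) add the prefix ve-.
The other patterns: stems ending in -m double the final consonant and add -im; stems ending in -n or -z add -ori; stems ending in -h or -r add the prefix ti-.
So lifog → velifog.

velifog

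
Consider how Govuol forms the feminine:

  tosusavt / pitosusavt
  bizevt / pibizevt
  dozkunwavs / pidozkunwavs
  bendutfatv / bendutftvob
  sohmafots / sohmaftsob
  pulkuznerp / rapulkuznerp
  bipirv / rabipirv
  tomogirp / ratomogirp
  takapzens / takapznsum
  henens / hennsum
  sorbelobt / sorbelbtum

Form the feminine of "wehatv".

wehtvob

dozkunwavs and sohmafots both end in -s yet inflect differently (pidozkunwavs, sohmaftsob), so the final letter is not what conditions the rule; the second-to-last letter is.
"wehatv" has second-to-last letter 't'. The stems whose second-to-last letter is 't' (bendutfatv → bendutftvob, sohmafots → sohmaftsob) delete the last vowel and add -ob.
The other patterns: stems whose second-to-last letter is 'v' add the prefix pi-; stems whose second-to-last letter is 'r' add the prefix ra-; stems whose second-to-last letter is 'b' or 'n' delete the last vowel and add -um.
So wehatv → wehtvob.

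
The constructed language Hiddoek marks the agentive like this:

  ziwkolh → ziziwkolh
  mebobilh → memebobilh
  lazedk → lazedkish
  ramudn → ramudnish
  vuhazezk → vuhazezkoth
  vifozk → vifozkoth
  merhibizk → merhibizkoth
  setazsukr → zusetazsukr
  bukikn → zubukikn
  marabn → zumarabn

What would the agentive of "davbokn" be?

zudavbokn

lazedk and vuhazezk both end in -k yet inflect differently (lazedkish, vuhazezkoth), so the final letter is not what conditions the rule; the second-to-last letter is.
"davbokn" has second-to-last letter 'k'. The stems whose second-to-last letter is 'k' (setazsukr → zusetazsukr, bukikn → zubukikn) add the prefix zu-.
So davbokn → zudavbokn.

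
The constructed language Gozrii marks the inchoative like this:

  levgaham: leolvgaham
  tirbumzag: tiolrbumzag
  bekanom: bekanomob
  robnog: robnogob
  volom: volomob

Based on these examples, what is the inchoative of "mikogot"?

mikogotob

levgaham and volom both end in -m yet inflect differently (leolvgaham, volomob), so the final letter is not what conditions the rule; the last vowel is.
"mikogot" has last vowel 'o'. The stems whose last vowel is 'o' (volom → volomob, robnog → robnogob, bekanom → bekanomob) add -ob.
So mikogot → mikogotob.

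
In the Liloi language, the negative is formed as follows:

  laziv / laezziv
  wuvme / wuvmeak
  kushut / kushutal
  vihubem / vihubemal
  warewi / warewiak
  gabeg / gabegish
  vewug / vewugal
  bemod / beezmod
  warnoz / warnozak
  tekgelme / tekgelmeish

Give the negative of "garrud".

garrudish

tekgelme and wuvme both end in -e yet inflect differently (tekgelmeish, wuvmeak), so the final letter is not what conditions the rule; the first letter is.
"garrud" begins with g-. The one such stem in the data (gabeg → gabegish) adds -ish, so the same rule applies.
The other patterns: stems beginning with w- add -ak; stems beginning with b- or l- insert -ez- after the first vowel; stems beginning with k- or v- add -al.
So garrud → garrudish.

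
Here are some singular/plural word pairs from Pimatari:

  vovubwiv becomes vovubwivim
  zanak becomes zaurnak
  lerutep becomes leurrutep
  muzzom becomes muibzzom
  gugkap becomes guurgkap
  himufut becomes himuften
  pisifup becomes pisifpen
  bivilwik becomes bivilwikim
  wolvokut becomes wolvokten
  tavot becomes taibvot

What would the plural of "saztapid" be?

saztapidim

tavot and wolvokut both end in -t yet inflect differently (taibvot, wolvokten), so the final letter is not what conditions the rule; the last vowel is.
"saztapid" has last vowel 'i'. The stems whose last vowel is 'i' (bivilwik → bivilwikim, vovubwiv → vovubwivim) add -im.
The other patterns: stems whose last vowel is 'o' insert -ib- after the first vowel; stems whose last vowel is 'u' delete the last vowel and add -en; stems whose last vowel is 'a' or 'e' insert -ur- after the first vowel.
So saztapid → saztapidim.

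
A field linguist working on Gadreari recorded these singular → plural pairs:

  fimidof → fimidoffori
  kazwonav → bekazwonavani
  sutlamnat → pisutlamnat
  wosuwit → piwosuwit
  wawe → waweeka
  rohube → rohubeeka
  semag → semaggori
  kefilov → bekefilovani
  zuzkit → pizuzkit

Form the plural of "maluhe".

kazwonav and sutlamnat both have last vowel 'a' yet inflect differently (bekazwonavani, pisutlamnat), so the last vowel is not what conditions the rule; the final letter is.
"maluhe" ends in -e. The stems ending in -e (wawe → waweeka, rohube → rohubeeka) add -eka.
The other patterns: stems ending in -v add be- … -ani around the stem; stems ending in -t add the prefix pi-; stems ending in -f or -g double the final consonant and add -ori.
So maluhe → maluheeka.

maluheeka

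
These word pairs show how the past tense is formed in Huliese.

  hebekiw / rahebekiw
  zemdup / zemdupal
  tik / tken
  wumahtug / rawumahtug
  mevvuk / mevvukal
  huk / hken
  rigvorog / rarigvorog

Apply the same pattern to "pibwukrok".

huk and mevvuk both end in -k yet inflect differently (hken, mevvukal), so the final letter is not what conditions the rule; the number of vowels is.
"pibwukrok" has 3 vowels. The stems with 3 vowels (hebekiw → rahebekiw, wumahtug → rawumahtug, rigvorog → rarigvorog) add the prefix ra-.
The other patterns: stems with 1 vowel delete the last vowel and add -en; stems with 2 vowels add -al.
So pibwukrok → rapibwukrok.

rapibwukrok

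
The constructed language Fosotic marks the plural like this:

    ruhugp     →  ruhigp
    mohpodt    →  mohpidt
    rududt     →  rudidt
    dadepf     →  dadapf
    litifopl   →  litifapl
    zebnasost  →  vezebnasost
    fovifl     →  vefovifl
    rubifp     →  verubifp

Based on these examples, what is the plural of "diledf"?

dilidf

mohpodt and zebnasost both end in -t yet inflect differently (mohpidt, vezebnasost), so the final letter is not what conditions the rule; the second-to-last letter is.
"diledf" has second-to-last letter 'd'. The stems whose second-to-last letter is 'd' (mohpodt → mohpidt, rududt → rudidt) change the last vowel to 'i'.
So diledf → dilidf.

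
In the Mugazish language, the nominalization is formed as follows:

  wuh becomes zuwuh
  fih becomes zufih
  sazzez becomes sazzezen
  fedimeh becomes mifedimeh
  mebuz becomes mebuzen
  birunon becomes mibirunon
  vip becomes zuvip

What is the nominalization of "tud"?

fih and fedimeh both end in -h yet inflect differently (zufih, mifedimeh), so the final letter is not what conditions the rule; the number of vowels is.
"tud" has 1 vowel. The stems with 1 vowel (fih → zufih, wuh → zuwuh, vip → zuvip) add the prefix zu-.
So tud → zutud.

zutud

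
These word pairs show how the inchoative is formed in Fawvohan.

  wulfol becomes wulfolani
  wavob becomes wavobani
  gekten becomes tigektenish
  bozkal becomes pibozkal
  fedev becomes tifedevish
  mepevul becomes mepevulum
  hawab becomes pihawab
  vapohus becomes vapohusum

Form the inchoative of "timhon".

bozkal and mepevul both end in -l yet inflect differently (pibozkal, mepevulum), so the final letter is not what conditions the rule; the last vowel is.
"timhon" has last vowel 'o'. The stems whose last vowel is 'o' (wavob → wavobani, wulfol → wulfolani) add -ani.
So timhon → timhonani.

timhonani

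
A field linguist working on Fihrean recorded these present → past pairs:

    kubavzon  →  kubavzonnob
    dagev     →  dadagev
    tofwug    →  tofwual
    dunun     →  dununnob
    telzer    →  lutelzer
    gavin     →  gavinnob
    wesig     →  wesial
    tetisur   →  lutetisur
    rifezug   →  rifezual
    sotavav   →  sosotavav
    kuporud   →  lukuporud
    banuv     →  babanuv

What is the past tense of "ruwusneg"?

telzer and dagev both have last vowel 'e' yet inflect differently (lutelzer, dadagev), so the last vowel is not what conditions the rule; the final letter is.
"ruwusneg" ends in -g. The stems ending in -g (tofwug → tofwual, rifezug → rifezual, wesig → wesial) drop the final letter and add -al.
The other patterns: stems ending in -d or -r add the prefix lu-; stems ending in -v repeat the first consonant+vowel as a prefix; stems ending in -n double the final consonant and add -ob.
So ruwusneg → ruwusneal.

ruwusneal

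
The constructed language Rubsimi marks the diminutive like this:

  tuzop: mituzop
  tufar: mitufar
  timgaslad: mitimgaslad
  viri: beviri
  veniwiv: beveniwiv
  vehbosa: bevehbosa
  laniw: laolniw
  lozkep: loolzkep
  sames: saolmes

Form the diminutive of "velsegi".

tuzop and lozkep both end in -p yet inflect differently (mituzop, loolzkep), so the final letter is not what conditions the rule; the first letter is.
"velsegi" begins with v-. The stems beginning with v- (viri → beviri, veniwiv → beveniwiv, vehbosa → bevehbosa) add the prefix be-.
So velsegi → bevelsegi.

bevelsegi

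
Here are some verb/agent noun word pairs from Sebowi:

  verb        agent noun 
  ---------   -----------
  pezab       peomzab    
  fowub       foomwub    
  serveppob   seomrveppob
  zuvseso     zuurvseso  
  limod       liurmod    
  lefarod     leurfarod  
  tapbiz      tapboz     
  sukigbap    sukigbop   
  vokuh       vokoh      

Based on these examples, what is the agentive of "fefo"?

feurfo

"fefo" ends in -o. The one such stem in the data (zuvseso → zuurvseso) inserts -ur- after the first vowel (as do limod, lefarod), so the same rule applies.
The other patterns: stems ending in -b insert -om- after the first vowel; stems ending in -h, -p or -z change the last vowel to 'o'.
So fefo → feurfo.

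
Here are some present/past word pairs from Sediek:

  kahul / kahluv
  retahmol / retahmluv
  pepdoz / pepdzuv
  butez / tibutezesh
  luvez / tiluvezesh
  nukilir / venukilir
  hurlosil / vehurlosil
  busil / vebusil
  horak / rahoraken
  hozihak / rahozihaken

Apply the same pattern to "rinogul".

rinogluv

pepdoz and butez both end in -z yet inflect differently (pepdzuv, tibutezesh), so the final letter is not what conditions the rule; the last vowel is.
"rinogul" has last vowel 'u'. The one such stem in the data (kahul → kahluv) deletes the last vowel and adds -uv (as do retahmol, pepdoz), so the same rule applies.
The other patterns: stems whose last vowel is 'e' add ti- … -esh around the stem; stems whose last vowel is 'i' add the prefix ve-; stems whose last vowel is 'a' add ra- … -en around the stem.
So rinogul → rinogluv.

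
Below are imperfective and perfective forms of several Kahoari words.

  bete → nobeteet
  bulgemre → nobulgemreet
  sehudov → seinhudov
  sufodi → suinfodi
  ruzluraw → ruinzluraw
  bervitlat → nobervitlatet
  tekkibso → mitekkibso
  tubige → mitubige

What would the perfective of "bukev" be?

nobukevet

bulgemre and tubige both end in -e yet inflect differently (nobulgemreet, mitubige), so the final letter is not what conditions the rule; the first letter is.
"bukev" begins with b-. The stems beginning with b- (bervitlat → nobervitlatet, bulgemre → nobulgemreet, bete → nobeteet) add no- … -et around the stem.
So bukev → nobukevet.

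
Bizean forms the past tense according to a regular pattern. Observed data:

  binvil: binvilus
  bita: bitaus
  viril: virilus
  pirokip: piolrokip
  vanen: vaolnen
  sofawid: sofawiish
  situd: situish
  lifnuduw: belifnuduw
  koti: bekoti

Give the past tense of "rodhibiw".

binvil and pirokip both have last vowel 'i' yet inflect differently (binvilus, piolrokip), so the last vowel is not what conditions the rule; the final letter is.
"rodhibiw" ends in -w. The one such stem in the data (lifnuduw → belifnuduw) adds the prefix be-, so the same rule applies.
So rodhibiw → berodhibiw.

berodhibiw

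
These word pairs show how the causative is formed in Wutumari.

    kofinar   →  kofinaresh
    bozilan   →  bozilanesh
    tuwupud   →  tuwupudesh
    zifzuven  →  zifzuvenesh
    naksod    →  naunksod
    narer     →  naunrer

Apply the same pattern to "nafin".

tuwupud and naksod both end in -d yet inflect differently (tuwupudesh, naunksod), so the final letter is not what conditions the rule; the number of vowels is.
"nafin" has 2 vowels. The stems with 2 vowels (naksod → naunksod, narer → naunrer) insert -un- after the first vowel.
So nafin → naunfin.

naunfin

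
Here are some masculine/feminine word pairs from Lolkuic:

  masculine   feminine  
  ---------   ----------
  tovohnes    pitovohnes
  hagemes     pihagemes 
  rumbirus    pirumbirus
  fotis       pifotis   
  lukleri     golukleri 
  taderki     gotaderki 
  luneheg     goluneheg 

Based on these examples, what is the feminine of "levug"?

fotis and lukleri both have last vowel 'i' yet inflect differently (pifotis, golukleri), so the last vowel is not what conditions the rule; the final letter is.
"levug" ends in -g. The one such stem in the data (luneheg → goluneheg) adds the prefix go-, so the same rule applies.
The other pattern: stems ending in -s add the prefix pi-.
So levug → golevug.

golevug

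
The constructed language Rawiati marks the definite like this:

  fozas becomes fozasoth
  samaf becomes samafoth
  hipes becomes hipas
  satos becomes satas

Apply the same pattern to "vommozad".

vommozadoth

fozas and hipes both end in -s yet inflect differently (fozasoth, hipas), so the final letter is not what conditions the rule; the last vowel is.
"vommozad" has last vowel 'a'. The stems whose last vowel is 'a' (fozas → fozasoth, samaf → samafoth) add -oth.
The other pattern: stems whose last vowel is 'e' or 'o' change the last vowel to 'a'.
So vommozad → vommozadoth.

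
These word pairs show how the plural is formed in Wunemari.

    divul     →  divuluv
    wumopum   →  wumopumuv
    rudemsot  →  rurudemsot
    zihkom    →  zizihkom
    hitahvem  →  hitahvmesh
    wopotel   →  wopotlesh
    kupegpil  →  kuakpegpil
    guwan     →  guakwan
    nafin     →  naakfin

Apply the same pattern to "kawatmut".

kawatmutuv

"kawatmut" has last vowel 'u'. The stems whose last vowel is 'u' (divul → divuluv, wumopum → wumopumuv) add -uv.
So kawatmut → kawatmutuv.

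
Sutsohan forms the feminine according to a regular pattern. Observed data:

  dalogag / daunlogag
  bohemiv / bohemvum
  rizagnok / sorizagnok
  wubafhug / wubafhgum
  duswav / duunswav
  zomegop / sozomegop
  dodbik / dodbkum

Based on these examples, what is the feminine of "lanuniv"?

lanunvum

dalogag and wubafhug both end in -g yet inflect differently (daunlogag, wubafhgum), so the final letter is not what conditions the rule; the last vowel is.
"lanuniv" has last vowel 'i'. The stems whose last vowel is 'i' (bohemiv → bohemvum, dodbik → dodbkum) delete the last vowel and add -um.
The other patterns: stems whose last vowel is 'o' add the prefix so-; stems whose last vowel is 'a' insert -un- after the first vowel.
So lanuniv → lanunvum.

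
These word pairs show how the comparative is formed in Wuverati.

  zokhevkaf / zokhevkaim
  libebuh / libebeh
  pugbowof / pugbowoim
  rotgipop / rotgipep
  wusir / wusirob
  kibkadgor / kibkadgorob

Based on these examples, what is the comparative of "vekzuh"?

"vekzuh" ends in -h. The one such stem in the data (libebuh → libebeh) changes the last vowel to 'e' (as does rotgipop), so the same rule applies.
The other patterns: stems ending in -f drop the final letter and add -im; stems ending in -r add -ob.
So vekzuh → vekzeh.

vekzeh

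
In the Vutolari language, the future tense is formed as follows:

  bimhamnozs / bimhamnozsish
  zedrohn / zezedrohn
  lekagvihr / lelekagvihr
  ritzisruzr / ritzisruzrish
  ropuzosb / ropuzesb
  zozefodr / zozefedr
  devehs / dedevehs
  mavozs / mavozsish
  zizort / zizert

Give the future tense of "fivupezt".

fivupeztish

bimhamnozs and devehs both end in -s yet inflect differently (bimhamnozsish, dedevehs), so the final letter is not what conditions the rule; the second-to-last letter is.
"fivupezt" has second-to-last letter 'z'. The stems whose second-to-last letter is 'z' (bimhamnozs → bimhamnozsish, mavozs → mavozsish, ritzisruzr → ritzisruzrish) add -ish.
So fivupezt → fivupeztish.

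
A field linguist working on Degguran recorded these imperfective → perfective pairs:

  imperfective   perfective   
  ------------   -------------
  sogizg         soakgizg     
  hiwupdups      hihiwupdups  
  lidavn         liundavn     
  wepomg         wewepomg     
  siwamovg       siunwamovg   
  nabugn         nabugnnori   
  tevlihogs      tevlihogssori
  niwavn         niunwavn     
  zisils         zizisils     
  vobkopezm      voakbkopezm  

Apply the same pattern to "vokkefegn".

nabugn and niwavn both end in -n yet inflect differently (nabugnnori, niunwavn), so the final letter is not what conditions the rule; the second-to-last letter is.
"vokkefegn" has second-to-last letter 'g'. The stems whose second-to-last letter is 'g' (nabugn → nabugnnori, tevlihogs → tevlihogssori) double the final consonant and add -ori.
The other patterns: stems whose second-to-last letter is 'z' insert -ak- after the first vowel; stems whose second-to-last letter is 'v' insert -un- after the first vowel; stems whose second-to-last letter is 'l', 'm' or 'p' repeat the first consonant+vowel as a prefix.
So vokkefegn → vokkefegnnori.

vokkefegnnori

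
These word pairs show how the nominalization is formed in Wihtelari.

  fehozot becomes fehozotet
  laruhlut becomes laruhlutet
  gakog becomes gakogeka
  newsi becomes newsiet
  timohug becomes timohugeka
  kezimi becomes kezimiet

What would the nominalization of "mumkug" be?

mumkugeka

timohug and laruhlut both have last vowel 'u' yet inflect differently (timohugeka, laruhlutet), so the last vowel is not what conditions the rule; the final letter is.
"mumkug" ends in -g. The stems ending in -g (timohug → timohugeka, gakog → gakogeka) add -eka.
The other pattern: stems ending in -i or -t add -et.
So mumkug → mumkugeka.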